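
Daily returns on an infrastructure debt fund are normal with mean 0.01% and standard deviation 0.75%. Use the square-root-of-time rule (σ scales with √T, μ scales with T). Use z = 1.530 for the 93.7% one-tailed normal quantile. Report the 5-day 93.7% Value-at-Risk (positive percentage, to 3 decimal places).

σ_{5d} = 0.75% × √5 = 1.677%; μ_{5d} = 5 × 0.01% = 0.050%.
VaR = −(0.050%) + 1.530 × 1.677% = 2.516%.

2.516%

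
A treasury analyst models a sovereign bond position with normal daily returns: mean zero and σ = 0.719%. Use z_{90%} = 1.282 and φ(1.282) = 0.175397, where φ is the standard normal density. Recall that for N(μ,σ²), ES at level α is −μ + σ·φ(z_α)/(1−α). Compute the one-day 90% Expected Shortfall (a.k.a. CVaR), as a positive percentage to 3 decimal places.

Tail multiplier: φ(z)/(1−α) = 0.175397 / 0.1 = 1.754.
ES = 0.719% × 1.754 = 1.261%.

1.261%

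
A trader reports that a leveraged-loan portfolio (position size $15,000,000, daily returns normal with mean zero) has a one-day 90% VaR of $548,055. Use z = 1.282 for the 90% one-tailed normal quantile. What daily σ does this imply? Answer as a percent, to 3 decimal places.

VaR as a fraction: $548,055 / $15,000,000 = 3.654%.
σ = VaR / z = 3.654% / 1.282 = 2.850%.

2.850%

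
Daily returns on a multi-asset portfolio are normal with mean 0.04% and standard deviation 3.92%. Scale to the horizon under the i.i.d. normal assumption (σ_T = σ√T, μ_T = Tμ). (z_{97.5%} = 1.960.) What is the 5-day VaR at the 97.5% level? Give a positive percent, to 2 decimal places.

16.98%

σ_{5d} = 3.92% × √5 = 8.765%; μ_{5d} = 5 × 0.04% = 0.200%.
VaR = −(0.200%) + 1.960 × 8.765% = 16.979%.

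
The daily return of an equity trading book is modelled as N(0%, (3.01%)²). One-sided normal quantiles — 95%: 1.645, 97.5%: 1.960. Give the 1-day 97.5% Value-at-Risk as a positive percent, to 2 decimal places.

VaR = z·σ = 1.960 × 3.01% = 5.900%.

5.90%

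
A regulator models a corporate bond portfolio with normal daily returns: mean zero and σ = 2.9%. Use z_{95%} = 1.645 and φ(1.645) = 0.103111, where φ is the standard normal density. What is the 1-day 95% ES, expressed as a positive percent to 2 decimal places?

Tail multiplier: φ(z)/(1−α) = 0.103111 / 0.05 = 2.062.
ES = 2.9% × 2.062 = 5.980%.

5.98%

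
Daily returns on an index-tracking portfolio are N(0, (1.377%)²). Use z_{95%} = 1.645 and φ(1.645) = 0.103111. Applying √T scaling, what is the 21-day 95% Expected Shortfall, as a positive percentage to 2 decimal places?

13.01%

σ_{21d} = 1.377% × √21 = 6.310%.
ES multiplier = φ(z)/(1−α) = 0.103111/0.05 = 2.062.
ES = 6.310% × 2.062 = 13.011%.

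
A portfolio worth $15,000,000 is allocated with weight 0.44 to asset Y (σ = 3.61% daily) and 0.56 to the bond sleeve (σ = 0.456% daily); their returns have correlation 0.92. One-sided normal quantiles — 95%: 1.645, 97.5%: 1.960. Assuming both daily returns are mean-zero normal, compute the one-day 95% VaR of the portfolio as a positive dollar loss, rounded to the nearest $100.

σ_p² = 0.44²·3.61² + 0.56²·0.456² + 2·0.92·0.44·0.56·3.61·0.456 = 3.3346 (%²).
σ_p = √3.3346 = 1.826%.
VaR = 1.645 × 1.826% = 3.004%; on $15,000,000 that is $450,600.

$450,600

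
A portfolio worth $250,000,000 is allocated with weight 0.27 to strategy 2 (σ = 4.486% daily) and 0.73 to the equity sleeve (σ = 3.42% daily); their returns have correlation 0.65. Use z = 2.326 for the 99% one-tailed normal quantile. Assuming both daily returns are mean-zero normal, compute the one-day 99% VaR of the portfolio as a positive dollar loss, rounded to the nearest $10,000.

σ_p² = 0.27²·4.486² + 0.73²·3.42² + 2·0.65·0.27·0.73·4.486·3.42 = 11.6312 (%²).
σ_p = √11.6312 = 3.410%.
VaR = 2.326 × 3.410% = 7.932%; on $250,000,000 that is $19,830,000.

$19,830,000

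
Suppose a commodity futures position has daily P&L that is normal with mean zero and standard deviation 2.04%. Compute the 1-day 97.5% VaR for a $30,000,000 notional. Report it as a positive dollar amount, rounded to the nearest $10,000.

At 97.5% one-sided, z = 1.960.
VaR = z·σ = 1.960 × 2.04% = 3.998%.
On $30,000,000: 0.03998 × $30,000,000 = $1,199,400.

$1,200,000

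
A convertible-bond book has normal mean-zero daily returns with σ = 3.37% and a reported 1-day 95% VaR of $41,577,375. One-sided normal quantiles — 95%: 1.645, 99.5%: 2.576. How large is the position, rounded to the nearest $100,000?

$750,000,000

VaR as a fraction of value: z·σ = 1.645 × 3.37% = 5.54365%.
Position = $41,577,375 / 0.0554365 = $750,000,000.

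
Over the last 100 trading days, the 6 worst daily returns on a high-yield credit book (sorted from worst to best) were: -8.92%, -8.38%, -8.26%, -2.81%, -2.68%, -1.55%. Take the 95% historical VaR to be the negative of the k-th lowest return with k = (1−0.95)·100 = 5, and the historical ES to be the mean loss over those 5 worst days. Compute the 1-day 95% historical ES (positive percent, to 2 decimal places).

The 5 worst returns sum to -31.05%.
ES = −(-31.05%) / 5 = 6.21%.

6.21%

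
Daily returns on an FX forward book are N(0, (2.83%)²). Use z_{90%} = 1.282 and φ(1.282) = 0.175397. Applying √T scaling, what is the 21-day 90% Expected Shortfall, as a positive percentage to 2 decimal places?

σ_{21d} = 2.83% × √21 = 12.969%.
ES multiplier = φ(z)/(1−α) = 0.175397/0.1 = 1.754.
ES = 12.969% × 1.754 = 22.748%.

22.75%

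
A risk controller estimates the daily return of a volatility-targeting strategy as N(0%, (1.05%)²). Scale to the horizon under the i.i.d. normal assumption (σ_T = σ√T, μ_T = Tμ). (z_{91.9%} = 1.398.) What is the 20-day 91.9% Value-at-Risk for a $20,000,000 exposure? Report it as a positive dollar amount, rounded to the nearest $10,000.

$1,310,000

σ_{20d} = 1.05% × √20 = 4.696%.
VaR = 1.398 × 4.696% = 6.565%.
On $20,000,000: 0.06565 × $20,000,000 = $1,313,000.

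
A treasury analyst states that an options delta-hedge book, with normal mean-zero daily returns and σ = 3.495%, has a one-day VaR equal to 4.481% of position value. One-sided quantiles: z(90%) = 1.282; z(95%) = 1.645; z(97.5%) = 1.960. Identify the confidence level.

Implied z = VaR/σ = 4.481 / 3.495 = 1.282.
This matches z(90%) = 1.282.

90%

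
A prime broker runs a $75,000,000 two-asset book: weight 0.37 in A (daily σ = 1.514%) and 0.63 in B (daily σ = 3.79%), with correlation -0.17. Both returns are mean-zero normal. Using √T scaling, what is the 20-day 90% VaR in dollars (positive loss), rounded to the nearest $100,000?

$10,100,000

σ_p = √(0.37²·1.514² + 0.63²·3.79² + 2·-0.17·0.37·0.63·1.514·3.79) = 2.358%.
σ_{20d} = 2.358% × √20 = 10.545%.
z(90%) = 1.282.
VaR = 1.282 × 10.545% = 13.519%; on $75,000,000 that is $10,139,250.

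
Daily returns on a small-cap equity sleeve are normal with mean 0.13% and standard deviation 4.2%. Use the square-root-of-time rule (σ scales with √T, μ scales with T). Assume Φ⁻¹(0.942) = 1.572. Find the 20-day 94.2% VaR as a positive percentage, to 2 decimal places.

σ_{20d} = 4.2% × √20 = 18.783%; μ_{20d} = 20 × 0.13% = 2.600%.
VaR = −(2.600%) + 1.572 × 18.783% = 26.927%.

26.93%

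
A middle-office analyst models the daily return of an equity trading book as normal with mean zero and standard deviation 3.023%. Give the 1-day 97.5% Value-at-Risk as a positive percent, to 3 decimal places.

At 97.5% one-sided, z = 1.960.
VaR = z·σ = 1.960 × 3.023% = 5.925%.

5.925%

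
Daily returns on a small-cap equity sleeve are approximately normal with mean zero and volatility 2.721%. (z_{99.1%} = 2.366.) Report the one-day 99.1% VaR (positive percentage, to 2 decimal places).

6.44%

VaR = z·σ = 2.366 × 2.721% = 6.438%.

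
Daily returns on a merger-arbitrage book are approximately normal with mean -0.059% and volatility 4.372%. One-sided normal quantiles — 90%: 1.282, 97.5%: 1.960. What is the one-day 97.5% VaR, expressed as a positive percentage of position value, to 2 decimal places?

VaR = −μ + z·σ = −(-0.059%) + 1.960 × 4.372% = 8.628%.

8.63%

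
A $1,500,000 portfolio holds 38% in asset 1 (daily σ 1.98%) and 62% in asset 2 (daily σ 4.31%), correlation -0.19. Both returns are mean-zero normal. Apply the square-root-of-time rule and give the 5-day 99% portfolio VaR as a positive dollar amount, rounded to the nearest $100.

σ_p = √(0.38²·1.98² + 0.62²·4.31² + 2·-0.19·0.38·0.62·1.98·4.31) = 2.635%.
σ_{5d} = 2.635% × √5 = 5.892%.
z(99%) = 2.326.
VaR = 2.326 × 5.892% = 13.705%; on $1,500,000 that is $205,575.

$205,600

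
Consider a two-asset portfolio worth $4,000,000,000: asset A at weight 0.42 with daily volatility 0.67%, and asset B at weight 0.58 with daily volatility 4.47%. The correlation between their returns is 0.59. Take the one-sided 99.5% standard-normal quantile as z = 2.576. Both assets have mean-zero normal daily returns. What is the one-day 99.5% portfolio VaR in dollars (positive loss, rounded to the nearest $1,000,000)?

$285,000,000

σ_p² = 0.42²·0.67² + 0.58²·4.47² + 2·0.59·0.42·0.58·0.67·4.47 = 7.6616 (%²).
σ_p = √7.6616 = 2.768%.
VaR = 2.576 × 2.768% = 7.130%; on $4,000,000,000 that is $285,200,000.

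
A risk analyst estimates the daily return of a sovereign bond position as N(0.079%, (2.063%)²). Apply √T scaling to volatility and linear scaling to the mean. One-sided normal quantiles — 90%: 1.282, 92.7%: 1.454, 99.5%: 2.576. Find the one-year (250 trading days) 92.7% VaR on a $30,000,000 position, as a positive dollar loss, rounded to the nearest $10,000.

σ_{250d} = 2.063% × √250 = 32.619%; μ_{250d} = 250 × 0.079% = 19.750%.
VaR = −(19.750%) + 1.454 × 32.619% = 27.678%.
On $30,000,000: 0.27678 × $30,000,000 = $8,303,400.

$8,300,000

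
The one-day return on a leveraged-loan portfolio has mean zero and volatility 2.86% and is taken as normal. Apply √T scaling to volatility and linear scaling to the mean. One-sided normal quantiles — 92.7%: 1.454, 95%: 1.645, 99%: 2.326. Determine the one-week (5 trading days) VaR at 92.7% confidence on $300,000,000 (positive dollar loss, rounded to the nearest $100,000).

σ_{5d} = 2.86% × √5 = 6.395%.
VaR = 1.454 × 6.395% = 9.298%.
On $300,000,000: 0.09298 × $300,000,000 = $27,894,000.

$27,900,000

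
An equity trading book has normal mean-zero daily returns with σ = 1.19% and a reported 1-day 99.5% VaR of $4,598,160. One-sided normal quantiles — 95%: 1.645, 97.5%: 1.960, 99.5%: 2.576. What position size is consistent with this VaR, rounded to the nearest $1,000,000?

VaR as a fraction of value: z·σ = 2.576 × 1.19% = 3.06544%.
Position = $4,598,160 / 0.0306544 = $150,000,000.

$150,000,000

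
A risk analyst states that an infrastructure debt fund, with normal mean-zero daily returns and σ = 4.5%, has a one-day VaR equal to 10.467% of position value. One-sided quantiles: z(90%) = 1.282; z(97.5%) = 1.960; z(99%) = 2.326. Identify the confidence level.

Implied z = VaR/σ = 10.467 / 4.5 = 2.326.
This matches z(99%) = 2.326.

99%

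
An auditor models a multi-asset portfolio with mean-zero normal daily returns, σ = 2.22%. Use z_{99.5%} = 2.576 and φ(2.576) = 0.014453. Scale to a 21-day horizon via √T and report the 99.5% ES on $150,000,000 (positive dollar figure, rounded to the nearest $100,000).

$44,100,000

σ_{21d} = 2.22% × √21 = 10.173%.
ES multiplier = φ(z)/(1−α) = 0.014453/0.005 = 2.891.
ES = 10.173% × 2.891 = 29.410%; on $150,000,000: $44,115,000.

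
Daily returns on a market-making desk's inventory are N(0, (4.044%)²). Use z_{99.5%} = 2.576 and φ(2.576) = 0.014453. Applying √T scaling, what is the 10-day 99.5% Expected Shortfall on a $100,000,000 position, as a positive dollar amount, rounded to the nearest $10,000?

$36,970,000

σ_{10d} = 4.044% × √10 = 12.788%.
ES multiplier = φ(z)/(1−α) = 0.014453/0.005 = 2.891.
ES = 12.788% × 2.891 = 36.970%; on $100,000,000: $36,970,000.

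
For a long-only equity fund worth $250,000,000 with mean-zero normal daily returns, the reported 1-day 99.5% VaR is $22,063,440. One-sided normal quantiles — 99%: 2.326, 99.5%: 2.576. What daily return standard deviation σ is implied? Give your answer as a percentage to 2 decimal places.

3.43%

VaR as a fraction: $22,063,440 / $250,000,000 = 8.825%.
σ = VaR / z = 8.825% / 2.576 = 3.426%.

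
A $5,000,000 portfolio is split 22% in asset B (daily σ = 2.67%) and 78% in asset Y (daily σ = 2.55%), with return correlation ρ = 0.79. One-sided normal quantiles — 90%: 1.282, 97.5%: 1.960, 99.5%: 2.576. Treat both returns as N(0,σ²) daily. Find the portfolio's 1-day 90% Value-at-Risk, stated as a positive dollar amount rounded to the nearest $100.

σ_p² = 0.22²·2.67² + 0.78²·2.55² + 2·0.79·0.22·0.78·2.67·2.55 = 6.1471 (%²).
σ_p = √6.1471 = 2.479%.
VaR = 1.282 × 2.479% = 3.178%; on $5,000,000 that is $158,900.

$158,900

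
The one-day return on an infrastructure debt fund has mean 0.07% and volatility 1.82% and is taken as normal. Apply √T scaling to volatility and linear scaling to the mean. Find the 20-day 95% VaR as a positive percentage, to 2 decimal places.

At 95%, z = 1.645.
σ_{20d} = 1.82% × √20 = 8.139%; μ_{20d} = 20 × 0.07% = 1.400%.
VaR = −(1.400%) + 1.645 × 8.139% = 11.989%.

11.99%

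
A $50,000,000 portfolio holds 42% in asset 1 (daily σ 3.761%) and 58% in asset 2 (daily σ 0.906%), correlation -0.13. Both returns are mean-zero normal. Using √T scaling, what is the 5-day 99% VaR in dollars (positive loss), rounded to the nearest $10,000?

$4,160,000

σ_p = √(0.42²·3.761² + 0.58²·0.906² + 2·-0.13·0.42·0.58·3.761·0.906) = 1.599%.
σ_{5d} = 1.599% × √5 = 3.575%.
z(99%) = 2.326.
VaR = 2.326 × 3.575% = 8.315%; on $50,000,000 that is $4,157,500.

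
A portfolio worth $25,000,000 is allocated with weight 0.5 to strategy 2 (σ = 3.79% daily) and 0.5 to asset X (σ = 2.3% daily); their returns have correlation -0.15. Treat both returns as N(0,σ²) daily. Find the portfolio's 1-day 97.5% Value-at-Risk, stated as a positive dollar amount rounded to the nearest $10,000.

σ_p² = 0.5²·3.79² + 0.5²·2.3² + 2·-0.15·0.5·0.5·3.79·2.3 = 4.2598 (%²).
σ_p = √4.2598 = 2.064%.
At 97.5%, z = 1.960.
VaR = 1.960 × 2.064% = 4.045%; on $25,000,000 that is $1,011,250.

$1,010,000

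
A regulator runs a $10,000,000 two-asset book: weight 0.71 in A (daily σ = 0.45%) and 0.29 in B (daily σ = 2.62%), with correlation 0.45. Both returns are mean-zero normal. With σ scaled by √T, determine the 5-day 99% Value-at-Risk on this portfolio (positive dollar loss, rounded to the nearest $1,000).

σ_p = √(0.71²·0.45² + 0.29²·2.62² + 2·0.45·0.71·0.29·0.45·2.62) = 0.948%.
σ_{5d} = 0.948% × √5 = 2.120%.
z(99%) = 2.326.
VaR = 2.326 × 2.120% = 4.931%; on $10,000,000 that is $493,100.

$493,000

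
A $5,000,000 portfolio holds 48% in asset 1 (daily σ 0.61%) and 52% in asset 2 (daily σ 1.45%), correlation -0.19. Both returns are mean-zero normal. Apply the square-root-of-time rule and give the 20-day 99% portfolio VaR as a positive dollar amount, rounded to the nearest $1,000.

$393,000

σ_p = √(0.48²·0.61² + 0.52²·1.45² + 2·-0.19·0.48·0.52·0.61·1.45) = 0.755%.
σ_{20d} = 0.755% × √20 = 3.376%.
z(99%) = 2.326.
VaR = 2.326 × 3.376% = 7.853%; on $5,000,000 that is $392,650.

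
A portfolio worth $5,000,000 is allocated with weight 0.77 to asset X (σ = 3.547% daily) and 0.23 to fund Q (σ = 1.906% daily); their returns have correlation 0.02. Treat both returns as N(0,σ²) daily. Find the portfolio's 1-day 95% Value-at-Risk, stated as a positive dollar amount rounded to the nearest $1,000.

$228,000

σ_p² = 0.77²·3.547² + 0.23²·1.906² + 2·0.02·0.77·0.23·3.547·1.906 = 7.6995 (%²).
σ_p = √7.6995 = 2.775%.
At 95%, z = 1.645.
VaR = 1.645 × 2.775% = 4.565%; on $5,000,000 that is $228,250.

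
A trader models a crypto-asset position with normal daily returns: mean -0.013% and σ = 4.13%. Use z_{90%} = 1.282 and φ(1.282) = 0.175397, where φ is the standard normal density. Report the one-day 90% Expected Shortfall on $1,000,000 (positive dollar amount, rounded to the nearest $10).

Tail multiplier: φ(z)/(1−α) = 0.175397 / 0.1 = 1.754.
ES = −(-0.013%) + 4.13% × 1.754 = 7.257%.
On $1,000,000: 0.07257 × $1,000,000 = $72,570.

$72,570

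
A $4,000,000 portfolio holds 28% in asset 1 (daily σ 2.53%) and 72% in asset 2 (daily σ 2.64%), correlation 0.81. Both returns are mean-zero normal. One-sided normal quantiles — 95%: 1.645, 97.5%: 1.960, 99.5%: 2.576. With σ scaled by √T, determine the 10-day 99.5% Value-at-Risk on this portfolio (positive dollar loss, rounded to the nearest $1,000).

$818,000

σ_p = √(0.28²·2.53² + 0.72²·2.64² + 2·0.81·0.28·0.72·2.53·2.64) = 2.509%.
σ_{10d} = 2.509% × √10 = 7.934%.
VaR = 2.576 × 7.934% = 20.438%; on $4,000,000 that is $817,520.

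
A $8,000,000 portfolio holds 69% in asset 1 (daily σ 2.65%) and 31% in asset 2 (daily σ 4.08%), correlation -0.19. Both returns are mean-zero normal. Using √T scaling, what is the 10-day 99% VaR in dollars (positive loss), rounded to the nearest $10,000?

σ_p = √(0.69²·2.65² + 0.31²·4.08² + 2·-0.19·0.69·0.31·2.65·4.08) = 2.016%.
σ_{10d} = 2.016% × √10 = 6.375%.
z(99%) = 2.326.
VaR = 2.326 × 6.375% = 14.828%; on $8,000,000 that is $1,186,240.

$1,190,000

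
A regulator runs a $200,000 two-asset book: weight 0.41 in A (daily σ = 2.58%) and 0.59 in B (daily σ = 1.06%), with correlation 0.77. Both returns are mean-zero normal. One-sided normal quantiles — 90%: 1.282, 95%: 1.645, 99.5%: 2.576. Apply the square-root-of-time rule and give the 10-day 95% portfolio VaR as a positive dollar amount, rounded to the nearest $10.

$16,540

σ_p = √(0.41²·2.58² + 0.59²·1.06² + 2·0.77·0.41·0.59·2.58·1.06) = 1.590%.
σ_{10d} = 1.590% × √10 = 5.028%.
VaR = 1.645 × 5.028% = 8.271%; on $200,000 that is $16,542.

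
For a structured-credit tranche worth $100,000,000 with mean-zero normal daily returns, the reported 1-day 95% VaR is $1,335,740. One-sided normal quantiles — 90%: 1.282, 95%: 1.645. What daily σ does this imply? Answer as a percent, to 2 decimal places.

0.81%

VaR as a fraction: $1,335,740 / $100,000,000 = 1.336%.
σ = VaR / z = 1.336% / 1.645 = 0.812%.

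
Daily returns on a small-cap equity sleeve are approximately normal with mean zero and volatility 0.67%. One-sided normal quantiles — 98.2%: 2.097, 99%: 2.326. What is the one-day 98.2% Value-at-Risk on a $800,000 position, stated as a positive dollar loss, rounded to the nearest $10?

$11,240

VaR = z·σ = 2.097 × 0.67% = 1.405%.
On $800,000: 0.01405 × $800,000 = $11,240.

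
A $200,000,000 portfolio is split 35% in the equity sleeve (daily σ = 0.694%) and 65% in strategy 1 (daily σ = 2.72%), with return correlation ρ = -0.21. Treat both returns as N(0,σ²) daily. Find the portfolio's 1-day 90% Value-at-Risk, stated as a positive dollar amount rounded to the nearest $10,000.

σ_p² = 0.35²·0.694² + 0.65²·2.72² + 2·-0.21·0.35·0.65·0.694·2.72 = 3.0045 (%²).
σ_p = √3.0045 = 1.733%.
At 90%, z = 1.282.
VaR = 1.282 × 1.733% = 2.222%; on $200,000,000 that is $4,444,000.

$4,440,000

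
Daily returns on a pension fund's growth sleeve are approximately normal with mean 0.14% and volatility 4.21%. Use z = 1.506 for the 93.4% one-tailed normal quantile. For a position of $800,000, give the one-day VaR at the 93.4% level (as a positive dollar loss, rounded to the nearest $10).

VaR = −μ + z·σ = −(0.14%) + 1.506 × 4.21% = 6.200%.
On $800,000: 0.06200 × $800,000 = $49,600.

$49,600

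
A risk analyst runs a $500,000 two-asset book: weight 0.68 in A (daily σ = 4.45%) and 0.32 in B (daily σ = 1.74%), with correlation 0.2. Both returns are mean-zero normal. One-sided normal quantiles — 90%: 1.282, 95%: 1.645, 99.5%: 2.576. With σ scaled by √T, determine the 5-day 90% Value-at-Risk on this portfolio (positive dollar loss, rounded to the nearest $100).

σ_p = √(0.68²·4.45² + 0.32²·1.74² + 2·0.2·0.68·0.32·4.45·1.74) = 3.184%.
σ_{5d} = 3.184% × √5 = 7.120%.
VaR = 1.282 × 7.120% = 9.128%; on $500,000 that is $45,640.

$45,600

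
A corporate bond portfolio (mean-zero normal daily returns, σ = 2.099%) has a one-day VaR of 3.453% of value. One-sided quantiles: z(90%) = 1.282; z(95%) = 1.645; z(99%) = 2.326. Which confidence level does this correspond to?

Implied z = VaR/σ = 3.453 / 2.099 = 1.645.
This matches z(95%) = 1.645.

95%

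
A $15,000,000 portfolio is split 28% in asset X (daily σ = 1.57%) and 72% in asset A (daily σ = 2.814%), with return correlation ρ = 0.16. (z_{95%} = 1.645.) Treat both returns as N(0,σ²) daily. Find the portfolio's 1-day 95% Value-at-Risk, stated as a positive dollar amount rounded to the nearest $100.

σ_p² = 0.28²·1.57² + 0.72²·2.814² + 2·0.16·0.28·0.72·1.57·2.814 = 4.5833 (%²).
σ_p = √4.5833 = 2.141%.
VaR = 1.645 × 2.141% = 3.522%; on $15,000,000 that is $528,300.

$528,300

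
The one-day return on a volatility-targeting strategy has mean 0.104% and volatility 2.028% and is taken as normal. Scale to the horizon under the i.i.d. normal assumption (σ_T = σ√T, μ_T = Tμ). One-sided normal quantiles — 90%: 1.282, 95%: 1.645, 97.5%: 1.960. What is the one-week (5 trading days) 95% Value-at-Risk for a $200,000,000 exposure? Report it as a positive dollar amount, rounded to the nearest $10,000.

σ_{5d} = 2.028% × √5 = 4.535%; μ_{5d} = 5 × 0.104% = 0.520%.
VaR = −(0.520%) + 1.645 × 4.535% = 6.940%.
On $200,000,000: 0.06940 × $200,000,000 = $13,880,000.

$13,880,000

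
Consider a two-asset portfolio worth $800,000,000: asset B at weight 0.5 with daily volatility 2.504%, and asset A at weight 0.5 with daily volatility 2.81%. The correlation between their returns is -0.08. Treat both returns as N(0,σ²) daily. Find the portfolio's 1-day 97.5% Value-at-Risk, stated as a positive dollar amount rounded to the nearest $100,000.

σ_p² = 0.5²·2.504² + 0.5²·2.81² + 2·-0.08·0.5·0.5·2.504·2.81 = 3.2601 (%²).
σ_p = √3.2601 = 1.806%.
At 97.5%, z = 1.960.
VaR = 1.960 × 1.806% = 3.540%; on $800,000,000 that is $28,320,000.

$28,300,000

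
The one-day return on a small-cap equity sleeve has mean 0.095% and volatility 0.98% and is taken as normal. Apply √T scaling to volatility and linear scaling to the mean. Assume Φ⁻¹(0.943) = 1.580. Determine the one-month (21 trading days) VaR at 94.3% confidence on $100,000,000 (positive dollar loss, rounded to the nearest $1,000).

σ_{21d} = 0.98% × √21 = 4.491%; μ_{21d} = 21 × 0.095% = 1.995%.
VaR = −(1.995%) + 1.580 × 4.491% = 5.101%.
On $100,000,000: 0.05101 × $100,000,000 = $5,101,000.

$5,101,000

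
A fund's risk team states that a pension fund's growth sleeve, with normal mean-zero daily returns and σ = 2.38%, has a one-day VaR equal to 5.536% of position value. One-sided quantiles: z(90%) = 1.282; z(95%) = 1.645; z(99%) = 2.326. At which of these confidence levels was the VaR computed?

Implied z = VaR/σ = 5.536 / 2.38 = 2.326.
This matches z(99%) = 2.326.

99%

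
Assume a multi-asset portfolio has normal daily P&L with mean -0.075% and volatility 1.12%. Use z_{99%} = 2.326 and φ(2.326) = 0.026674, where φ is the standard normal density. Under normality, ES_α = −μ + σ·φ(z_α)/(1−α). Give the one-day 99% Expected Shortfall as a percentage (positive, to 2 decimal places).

Tail multiplier: φ(z)/(1−α) = 0.026674 / 0.01 = 2.667.
ES = −(-0.075%) + 1.12% × 2.667 = 3.062%.

3.06%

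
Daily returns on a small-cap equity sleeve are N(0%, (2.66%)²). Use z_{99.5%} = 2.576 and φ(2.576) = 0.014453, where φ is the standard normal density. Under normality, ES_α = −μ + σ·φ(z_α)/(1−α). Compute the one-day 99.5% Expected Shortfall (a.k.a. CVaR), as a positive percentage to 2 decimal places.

Tail multiplier: φ(z)/(1−α) = 0.014453 / 0.005 = 2.891.
ES = 2.66% × 2.891 = 7.690%.

7.69%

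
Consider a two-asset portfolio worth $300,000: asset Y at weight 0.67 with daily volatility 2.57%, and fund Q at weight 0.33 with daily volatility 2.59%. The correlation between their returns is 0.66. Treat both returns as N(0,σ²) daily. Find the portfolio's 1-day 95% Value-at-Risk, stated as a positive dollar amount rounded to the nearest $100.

$11,700

σ_p² = 0.67²·2.57² + 0.33²·2.59² + 2·0.66·0.67·0.33·2.57·2.59 = 5.6381 (%²).
σ_p = √5.6381 = 2.374%.
At 95%, z = 1.645.
VaR = 1.645 × 2.374% = 3.905%; on $300,000 that is $11,715.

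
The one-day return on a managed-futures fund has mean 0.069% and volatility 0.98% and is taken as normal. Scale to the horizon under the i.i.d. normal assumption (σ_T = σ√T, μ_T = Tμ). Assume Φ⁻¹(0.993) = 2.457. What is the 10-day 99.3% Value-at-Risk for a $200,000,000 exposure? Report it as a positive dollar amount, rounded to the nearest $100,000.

σ_{10d} = 0.98% × √10 = 3.099%; μ_{10d} = 10 × 0.069% = 0.690%.
VaR = −(0.690%) + 2.457 × 3.099% = 6.924%.
On $200,000,000: 0.06924 × $200,000,000 = $13,848,000.

$13,800,000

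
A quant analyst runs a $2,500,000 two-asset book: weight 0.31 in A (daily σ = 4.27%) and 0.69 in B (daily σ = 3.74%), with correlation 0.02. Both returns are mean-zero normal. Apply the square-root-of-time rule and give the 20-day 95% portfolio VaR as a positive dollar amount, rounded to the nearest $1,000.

σ_p = √(0.31²·4.27² + 0.69²·3.74² + 2·0.02·0.31·0.69·4.27·3.74) = 2.924%.
σ_{20d} = 2.924% × √20 = 13.077%.
z(95%) = 1.645.
VaR = 1.645 × 13.077% = 21.512%; on $2,500,000 that is $537,800.

$538,000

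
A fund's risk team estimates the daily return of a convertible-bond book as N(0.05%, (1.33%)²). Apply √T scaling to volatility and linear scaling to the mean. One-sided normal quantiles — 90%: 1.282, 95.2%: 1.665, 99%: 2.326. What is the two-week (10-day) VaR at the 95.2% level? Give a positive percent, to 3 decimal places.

6.503%

σ_{10d} = 1.33% × √10 = 4.206%; μ_{10d} = 10 × 0.05% = 0.500%.
VaR = −(0.500%) + 1.665 × 4.206% = 6.503%.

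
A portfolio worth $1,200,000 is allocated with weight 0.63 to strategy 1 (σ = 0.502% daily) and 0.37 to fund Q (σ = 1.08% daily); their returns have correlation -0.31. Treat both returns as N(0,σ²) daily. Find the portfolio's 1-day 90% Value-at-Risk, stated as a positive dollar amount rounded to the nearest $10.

σ_p² = 0.63²·0.502² + 0.37²·1.08² + 2·-0.31·0.63·0.37·0.502·1.08 = 0.1813 (%²).
σ_p = √0.1813 = 0.426%.
At 90%, z = 1.282.
VaR = 1.282 × 0.426% = 0.546%; on $1,200,000 that is $6,552.

$6,550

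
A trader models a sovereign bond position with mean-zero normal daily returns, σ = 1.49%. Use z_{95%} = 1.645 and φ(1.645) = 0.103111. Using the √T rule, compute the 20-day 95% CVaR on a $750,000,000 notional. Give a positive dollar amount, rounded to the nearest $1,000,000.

$103,000,000

σ_{20d} = 1.49% × √20 = 6.663%.
ES multiplier = φ(z)/(1−α) = 0.103111/0.05 = 2.062.
ES = 6.663% × 2.062 = 13.739%; on $750,000,000: $103,042,500.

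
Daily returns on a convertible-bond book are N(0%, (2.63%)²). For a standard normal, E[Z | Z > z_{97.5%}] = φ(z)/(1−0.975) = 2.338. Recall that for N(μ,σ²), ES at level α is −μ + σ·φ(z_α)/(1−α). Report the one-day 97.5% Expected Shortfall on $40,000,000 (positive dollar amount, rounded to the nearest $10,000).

ES = 2.63% × 2.338 = 6.149%.
On $40,000,000: 0.06149 × $40,000,000 = $2,459,600.

$2,460,000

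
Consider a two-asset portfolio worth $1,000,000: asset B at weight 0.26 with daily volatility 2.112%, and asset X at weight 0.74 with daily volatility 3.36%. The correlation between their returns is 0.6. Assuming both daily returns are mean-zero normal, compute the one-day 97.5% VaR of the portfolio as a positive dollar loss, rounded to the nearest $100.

σ_p² = 0.26²·2.112² + 0.74²·3.36² + 2·0.6·0.26·0.74·2.112·3.36 = 8.1221 (%²).
σ_p = √8.1221 = 2.850%.
At 97.5%, z = 1.960.
VaR = 1.960 × 2.850% = 5.586%; on $1,000,000 that is $55,860.

$55,900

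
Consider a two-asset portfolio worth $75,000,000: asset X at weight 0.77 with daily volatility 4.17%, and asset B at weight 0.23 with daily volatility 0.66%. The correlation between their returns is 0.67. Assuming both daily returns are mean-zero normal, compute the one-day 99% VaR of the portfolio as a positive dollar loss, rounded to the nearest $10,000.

$5,780,000

σ_p² = 0.77²·4.17² + 0.23²·0.66² + 2·0.67·0.77·0.23·4.17·0.66 = 10.9861 (%²).
σ_p = √10.9861 = 3.315%.
At 99%, z = 2.326.
VaR = 2.326 × 3.315% = 7.711%; on $75,000,000 that is $5,783,250.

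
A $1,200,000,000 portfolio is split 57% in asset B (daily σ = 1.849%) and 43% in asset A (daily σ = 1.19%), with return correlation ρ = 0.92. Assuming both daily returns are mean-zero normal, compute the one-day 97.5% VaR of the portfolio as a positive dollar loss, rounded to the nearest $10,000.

σ_p² = 0.57²·1.849² + 0.43²·1.19² + 2·0.92·0.57·0.43·1.849·1.19 = 2.3649 (%²).
σ_p = √2.3649 = 1.538%.
At 97.5%, z = 1.960.
VaR = 1.960 × 1.538% = 3.014%; on $1,200,000,000 that is $36,168,000.

$36,170,000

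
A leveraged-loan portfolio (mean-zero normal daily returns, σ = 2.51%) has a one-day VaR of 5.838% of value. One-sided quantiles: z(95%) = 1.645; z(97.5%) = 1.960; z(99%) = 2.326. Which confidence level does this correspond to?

99%

Implied z = VaR/σ = 5.838 / 2.51 = 2.326.
This matches z(99%) = 2.326.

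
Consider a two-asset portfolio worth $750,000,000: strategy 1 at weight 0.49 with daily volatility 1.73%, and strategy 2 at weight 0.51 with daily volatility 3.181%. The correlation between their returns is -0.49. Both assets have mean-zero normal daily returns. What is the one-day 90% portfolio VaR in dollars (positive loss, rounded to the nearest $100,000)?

$13,600,000

σ_p² = 0.49²·1.73² + 0.51²·3.181² + 2·-0.49·0.49·0.51·1.73·3.181 = 2.0028 (%²).
σ_p = √2.0028 = 1.415%.
At 90%, z = 1.282.
VaR = 1.282 × 1.415% = 1.814%; on $750,000,000 that is $13,605,000.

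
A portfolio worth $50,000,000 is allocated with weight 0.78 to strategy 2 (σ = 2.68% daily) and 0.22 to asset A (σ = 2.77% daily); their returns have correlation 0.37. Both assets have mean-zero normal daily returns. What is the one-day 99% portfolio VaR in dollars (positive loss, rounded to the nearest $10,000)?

σ_p² = 0.78²·2.68² + 0.22²·2.77² + 2·0.37·0.78·0.22·2.68·2.77 = 5.6838 (%²).
σ_p = √5.6838 = 2.384%.
At 99%, z = 2.326.
VaR = 2.326 × 2.384% = 5.545%; on $50,000,000 that is $2,772,500.

$2,770,000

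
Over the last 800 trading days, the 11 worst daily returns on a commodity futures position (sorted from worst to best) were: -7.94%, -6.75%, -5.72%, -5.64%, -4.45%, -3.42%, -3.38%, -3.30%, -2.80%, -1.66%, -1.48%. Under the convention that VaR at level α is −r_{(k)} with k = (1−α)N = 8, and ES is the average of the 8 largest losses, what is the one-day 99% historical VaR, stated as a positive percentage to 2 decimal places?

k = 8; the 8th lowest return is -3.30%, so VaR = 3.30%.

3.30%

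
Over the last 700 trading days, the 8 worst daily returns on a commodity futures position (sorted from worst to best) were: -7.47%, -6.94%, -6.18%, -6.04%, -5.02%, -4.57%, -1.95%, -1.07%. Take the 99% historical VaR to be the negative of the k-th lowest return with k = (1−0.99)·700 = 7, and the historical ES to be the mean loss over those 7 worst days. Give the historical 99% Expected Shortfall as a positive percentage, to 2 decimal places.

5.45%

The 7 worst returns sum to -38.17%.
ES = −(-38.17%) / 7 = 5.4528…% ≈ 5.45%.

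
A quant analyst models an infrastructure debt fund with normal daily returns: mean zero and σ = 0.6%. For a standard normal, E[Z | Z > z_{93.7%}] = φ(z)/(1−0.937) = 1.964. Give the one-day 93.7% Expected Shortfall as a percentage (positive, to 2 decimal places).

1.18%

ES = 0.6% × 1.964 = 1.178%.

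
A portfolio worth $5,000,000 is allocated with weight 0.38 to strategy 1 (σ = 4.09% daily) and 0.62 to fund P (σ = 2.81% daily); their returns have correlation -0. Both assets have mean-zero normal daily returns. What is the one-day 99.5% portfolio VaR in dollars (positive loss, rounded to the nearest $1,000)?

$301,000

σ_p² = 0.38²·4.09² + 0.62²·2.81² + 2·-0·0.38·0.62·4.09·2.81 = 5.4508 (%²).
σ_p = √5.4508 = 2.335%.
At 99.5%, z = 2.576.
VaR = 2.576 × 2.335% = 6.015%; on $5,000,000 that is $300,750.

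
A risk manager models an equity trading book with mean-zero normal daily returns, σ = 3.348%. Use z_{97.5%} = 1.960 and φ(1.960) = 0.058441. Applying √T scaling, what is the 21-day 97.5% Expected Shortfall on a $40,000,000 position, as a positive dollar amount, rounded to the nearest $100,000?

σ_{21d} = 3.348% × √21 = 15.342%.
ES multiplier = φ(z)/(1−α) = 0.058441/0.025 = 2.338.
ES = 15.342% × 2.338 = 35.870%; on $40,000,000: $14,348,000.

$14,300,000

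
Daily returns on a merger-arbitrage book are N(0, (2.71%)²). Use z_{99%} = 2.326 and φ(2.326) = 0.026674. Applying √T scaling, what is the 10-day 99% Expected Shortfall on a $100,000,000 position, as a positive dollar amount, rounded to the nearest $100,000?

$22,900,000

σ_{10d} = 2.71% × √10 = 8.570%.
ES multiplier = φ(z)/(1−α) = 0.026674/0.01 = 2.667.
ES = 8.570% × 2.667 = 22.856%; on $100,000,000: $22,856,000.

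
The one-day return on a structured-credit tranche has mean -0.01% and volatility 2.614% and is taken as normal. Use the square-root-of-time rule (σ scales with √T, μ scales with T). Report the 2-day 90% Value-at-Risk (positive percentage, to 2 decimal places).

4.76%

At 90%, z = 1.282.
σ_{2d} = 2.614% × √2 = 3.697%; μ_{2d} = 2 × -0.01% = -0.020%.
VaR = −(-0.020%) + 1.282 × 3.697% = 4.760%.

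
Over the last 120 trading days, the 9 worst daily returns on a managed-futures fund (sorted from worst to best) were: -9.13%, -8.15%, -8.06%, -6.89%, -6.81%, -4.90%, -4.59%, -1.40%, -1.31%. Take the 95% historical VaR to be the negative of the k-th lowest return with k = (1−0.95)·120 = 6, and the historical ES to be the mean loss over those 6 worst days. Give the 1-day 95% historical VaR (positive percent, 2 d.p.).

4.90%

k = 6; the 6th lowest return is -4.90%, so VaR = 4.90%.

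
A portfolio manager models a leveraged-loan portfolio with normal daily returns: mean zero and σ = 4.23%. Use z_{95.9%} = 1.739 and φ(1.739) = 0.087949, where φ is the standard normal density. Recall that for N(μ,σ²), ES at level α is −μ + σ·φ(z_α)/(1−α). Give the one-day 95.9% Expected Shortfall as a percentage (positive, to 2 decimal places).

9.07%

Tail multiplier: φ(z)/(1−α) = 0.087949 / 0.041 = 2.145.
ES = 4.23% × 2.145 = 9.073%.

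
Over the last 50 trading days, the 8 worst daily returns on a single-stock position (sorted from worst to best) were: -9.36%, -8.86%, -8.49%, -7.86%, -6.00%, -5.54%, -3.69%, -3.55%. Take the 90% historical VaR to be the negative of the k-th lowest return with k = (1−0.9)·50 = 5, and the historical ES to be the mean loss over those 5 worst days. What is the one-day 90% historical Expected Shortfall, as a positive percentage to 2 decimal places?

8.11%

The 5 worst returns sum to -40.57%.
ES = −(-40.57%) / 5 = 8.114% ≈ 8.11%.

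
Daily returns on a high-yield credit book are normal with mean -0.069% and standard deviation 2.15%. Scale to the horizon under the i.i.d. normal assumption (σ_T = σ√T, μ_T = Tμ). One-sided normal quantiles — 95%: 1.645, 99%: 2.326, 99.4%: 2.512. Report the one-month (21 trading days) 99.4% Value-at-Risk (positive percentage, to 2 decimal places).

σ_{21d} = 2.15% × √21 = 9.853%; μ_{21d} = 21 × -0.069% = -1.449%.
VaR = −(-1.449%) + 2.512 × 9.853% = 26.200%.

26.20%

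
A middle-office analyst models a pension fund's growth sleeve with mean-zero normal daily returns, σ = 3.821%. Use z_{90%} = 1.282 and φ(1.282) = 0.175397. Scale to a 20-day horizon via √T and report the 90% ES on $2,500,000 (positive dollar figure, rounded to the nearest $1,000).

σ_{20d} = 3.821% × √20 = 17.088%.
ES multiplier = φ(z)/(1−α) = 0.175397/0.1 = 1.754.
ES = 17.088% × 1.754 = 29.972%; on $2,500,000: $749,300.

$749,000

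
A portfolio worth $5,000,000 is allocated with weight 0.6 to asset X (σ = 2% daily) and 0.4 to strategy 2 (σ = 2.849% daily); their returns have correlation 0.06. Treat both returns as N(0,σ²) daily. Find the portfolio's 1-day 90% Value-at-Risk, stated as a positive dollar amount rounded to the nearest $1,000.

$109,000

σ_p² = 0.6²·2² + 0.4²·2.849² + 2·0.06·0.6·0.4·2·2.849 = 2.9028 (%²).
σ_p = √2.9028 = 1.704%.
At 90%, z = 1.282.
VaR = 1.282 × 1.704% = 2.185%; on $5,000,000 that is $109,250.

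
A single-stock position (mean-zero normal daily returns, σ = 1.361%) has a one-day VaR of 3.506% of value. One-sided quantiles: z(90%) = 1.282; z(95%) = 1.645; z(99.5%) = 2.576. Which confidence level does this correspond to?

Implied z = VaR/σ = 3.506 / 1.361 = 2.576.
This matches z(99.5%) = 2.576.

99.5%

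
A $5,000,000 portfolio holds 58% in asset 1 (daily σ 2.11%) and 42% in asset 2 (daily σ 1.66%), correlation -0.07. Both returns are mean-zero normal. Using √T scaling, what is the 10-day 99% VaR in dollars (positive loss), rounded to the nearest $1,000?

$502,000

σ_p = √(0.58²·2.11² + 0.42²·1.66² + 2·-0.07·0.58·0.42·2.11·1.66) = 1.365%.
σ_{10d} = 1.365% × √10 = 4.317%.
z(99%) = 2.326.
VaR = 2.326 × 4.317% = 10.041%; on $5,000,000 that is $502,050.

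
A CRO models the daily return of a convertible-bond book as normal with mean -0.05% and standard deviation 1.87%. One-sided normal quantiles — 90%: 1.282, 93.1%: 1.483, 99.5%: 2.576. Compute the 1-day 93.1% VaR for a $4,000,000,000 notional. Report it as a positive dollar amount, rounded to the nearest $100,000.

VaR = −μ + z·σ = −(-0.05%) + 1.483 × 1.87% = 2.823%.
On $4,000,000,000: 0.02823 × $4,000,000,000 = $112,920,000.

$112,900,000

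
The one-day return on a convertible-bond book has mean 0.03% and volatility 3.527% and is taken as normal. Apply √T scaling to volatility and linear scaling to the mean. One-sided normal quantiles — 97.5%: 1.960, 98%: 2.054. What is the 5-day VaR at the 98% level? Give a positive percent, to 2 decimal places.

16.05%

σ_{5d} = 3.527% × √5 = 7.887%; μ_{5d} = 5 × 0.03% = 0.150%.
VaR = −(0.150%) + 2.054 × 7.887% = 16.050%.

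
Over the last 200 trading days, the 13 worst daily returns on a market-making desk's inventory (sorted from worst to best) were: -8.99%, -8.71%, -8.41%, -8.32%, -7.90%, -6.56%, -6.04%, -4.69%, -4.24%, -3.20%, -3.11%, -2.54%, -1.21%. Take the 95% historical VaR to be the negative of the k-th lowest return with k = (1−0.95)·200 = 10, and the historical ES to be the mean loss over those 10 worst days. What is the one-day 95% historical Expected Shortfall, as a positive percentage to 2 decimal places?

6.71%

The 10 worst returns sum to -67.06%.
ES = −(-67.06%) / 10 = 6.706% ≈ 6.71%.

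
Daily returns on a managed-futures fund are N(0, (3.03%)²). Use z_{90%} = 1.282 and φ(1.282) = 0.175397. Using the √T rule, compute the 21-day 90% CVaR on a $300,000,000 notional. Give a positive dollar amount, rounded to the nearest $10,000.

σ_{21d} = 3.03% × √21 = 13.885%.
ES multiplier = φ(z)/(1−α) = 0.175397/0.1 = 1.754.
ES = 13.885% × 1.754 = 24.354%; on $300,000,000: $73,062,000.

$73,060,000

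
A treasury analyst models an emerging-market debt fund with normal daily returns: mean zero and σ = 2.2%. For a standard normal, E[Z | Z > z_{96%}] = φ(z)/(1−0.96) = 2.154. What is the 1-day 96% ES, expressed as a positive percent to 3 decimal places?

ES = 2.2% × 2.154 = 4.739%.

4.739%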